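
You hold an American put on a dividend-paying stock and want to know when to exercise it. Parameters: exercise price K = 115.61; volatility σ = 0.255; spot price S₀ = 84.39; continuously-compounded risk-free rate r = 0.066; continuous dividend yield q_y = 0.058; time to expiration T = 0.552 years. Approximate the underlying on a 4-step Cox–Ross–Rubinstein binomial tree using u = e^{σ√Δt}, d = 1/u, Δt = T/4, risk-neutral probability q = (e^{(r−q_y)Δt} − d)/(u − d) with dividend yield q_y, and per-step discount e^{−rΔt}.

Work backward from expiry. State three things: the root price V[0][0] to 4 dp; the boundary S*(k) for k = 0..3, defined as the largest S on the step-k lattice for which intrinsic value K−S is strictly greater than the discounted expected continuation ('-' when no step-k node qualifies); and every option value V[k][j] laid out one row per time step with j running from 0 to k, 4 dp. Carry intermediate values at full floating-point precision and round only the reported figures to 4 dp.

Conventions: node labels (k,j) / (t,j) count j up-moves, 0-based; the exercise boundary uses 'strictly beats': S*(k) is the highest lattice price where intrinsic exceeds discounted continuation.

Δt=0.13800, u=1.09936, d=0.90962, q=0.48216, disc=e^(-rΔt)=0.99093
k=4 terminal: V=max(K-S,0) → 57.8362 45.7850 31.2200 13.6169 0.0000
k=3: j=0 S=63.5142 intr=52.0958 cont=51.5539 V=52.0958[EX]; j=1 S=76.7628 intr=38.8472 cont=38.4109 V=38.8472[EX]; j=2 S=92.7750 intr=22.8350 cont=22.5264 V=22.8350[EX]; j=3 S=112.1272 intr=3.4828 cont=6.9875 V=6.9875[hold]  S*(3)=92.7750
k=2: j=0 S=69.8250 intr=45.7850 cont=45.2934 V=45.7850[EX]; j=1 S=84.3900 intr=31.2200 cont=30.8446 V=31.2200[EX]; j=2 S=101.9931 intr=13.6169 cont=15.0562 V=15.0562[hold]  S*(2)=84.3900
k=1: j=0 S=76.7628 intr=38.8472 cont=38.4109 V=38.8472[EX]; j=1 S=92.7750 intr=22.8350 cont=23.2141 V=23.2141[hold]  S*(1)=76.7628
k=0: j=0 S=84.3900 intr=31.2200 cont=31.0257 V=31.2200[EX]  S*(0)=84.3900

price = 31.2200
boundary = 84.3900 76.7628 84.3900 92.7750
tree:
31.2200
38.8472 23.2141
45.7850 31.2200 15.0562
52.0958 38.8472 22.8350 6.9875
57.8362 45.7850 31.2200 13.6169 0.0000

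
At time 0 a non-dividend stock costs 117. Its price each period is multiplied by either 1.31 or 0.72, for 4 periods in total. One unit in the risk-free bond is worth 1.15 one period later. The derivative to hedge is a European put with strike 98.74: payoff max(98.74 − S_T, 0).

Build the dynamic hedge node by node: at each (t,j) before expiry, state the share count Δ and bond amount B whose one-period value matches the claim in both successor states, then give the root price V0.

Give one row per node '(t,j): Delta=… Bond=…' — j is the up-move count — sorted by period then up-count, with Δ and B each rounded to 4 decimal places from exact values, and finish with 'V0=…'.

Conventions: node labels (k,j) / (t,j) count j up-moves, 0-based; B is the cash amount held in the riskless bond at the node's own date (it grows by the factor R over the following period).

(0,0): Delta=-0.0685 Bond=9.6038
(1,0): Delta=-0.2786 Bond=28.7423
(1,1): Delta=-0.0255 Bond=4.4591
(2,0): Delta=-0.9053 Bond=71.0662
(2,1): Delta=-0.1504 Bond=18.9094
(2,2): Delta=0.0000 Bond=0.0000
(3,0): Delta=-1.0000 Bond=85.8609
(3,1): Delta=-0.8860 Bond=80.1876
(3,2): Delta=0.0000 Bond=0.0000
(3,3): Delta=0.0000 Bond=0.0000
V0=1.5887

Since d<R<u, set p* = (R−d)/(u−d) = 0.7288; price each node as the discounted p*-expectation of its children.
Expiry values: V(4,0)=67.2976, V(4,1)=41.5323, V(4,2)=0.0000, V(4,3)=0.0000, V(4,4)=0.0000
  t=3,j=0: stock 43.6700 → up 57.2077 (V=41.5323), down 31.4424 (V=67.2976). Price 42.1909; hedge Δ=-1.0000, bond B=85.8609.
  t=3,j=1: stock 79.4552 → up 104.0863 (V=0.0000), down 57.2077 (V=41.5323). Price 9.7939; hedge Δ=-0.8860, bond B=80.1876.
  t=3,j=2: stock 144.5643 → up 189.3792 (V=0.0000), down 104.0863 (V=0.0000). Price 0.0000; hedge Δ=0.0000, bond B=0.0000.
  t=3,j=3: stock 263.0266 → up 344.5649 (V=0.0000), down 189.3792 (V=0.0000). Price 0.0000; hedge Δ=0.0000, bond B=0.0000.
  t=2,j=0: stock 60.6528 → up 79.4552 (V=9.7939), down 43.6700 (V=42.1909). Price 16.1561; hedge Δ=-0.9053, bond B=71.0662.
  t=2,j=1: stock 110.3544 → up 144.5643 (V=0.0000), down 79.4552 (V=9.7939). Price 2.3095; hedge Δ=-0.1504, bond B=18.9094.
  t=2,j=2: stock 200.7837 → up 263.0266 (V=0.0000), down 144.5643 (V=0.0000). Price 0.0000; hedge Δ=0.0000, bond B=0.0000.
  t=1,j=0: stock 84.2400 → up 110.3544 (V=2.3095), down 60.6528 (V=16.1561). Price 5.2735; hedge Δ=-0.2786, bond B=28.7423.
  t=1,j=1: stock 153.2700 → up 200.7837 (V=0.0000), down 110.3544 (V=2.3095). Price 0.5446; hedge Δ=-0.0255, bond B=4.4591.
  t=0,j=0: stock 117.0000 → up 153.2700 (V=0.5446), down 84.2400 (V=5.2735). Price 1.5887; hedge Δ=-0.0685, bond B=9.6038.
Verification: the root portfolio costs Δ(0,0)·S0 + B(0,0) = 1.5887, matching V0.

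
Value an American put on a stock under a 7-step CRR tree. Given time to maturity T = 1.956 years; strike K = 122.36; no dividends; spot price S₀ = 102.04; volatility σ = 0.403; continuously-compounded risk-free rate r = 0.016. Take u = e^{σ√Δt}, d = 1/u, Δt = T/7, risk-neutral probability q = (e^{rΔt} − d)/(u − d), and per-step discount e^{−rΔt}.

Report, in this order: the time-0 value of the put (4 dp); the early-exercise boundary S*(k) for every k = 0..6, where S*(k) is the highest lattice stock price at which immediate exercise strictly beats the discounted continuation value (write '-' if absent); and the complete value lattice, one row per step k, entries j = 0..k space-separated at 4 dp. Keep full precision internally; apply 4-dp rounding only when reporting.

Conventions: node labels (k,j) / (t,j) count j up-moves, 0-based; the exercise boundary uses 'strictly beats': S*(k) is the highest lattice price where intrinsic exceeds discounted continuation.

Δt=0.27943  u=1.23742  d=0.80813  q=0.45738  discount=0.99554
step 7 (expiry): payoffs max(K−S,0) = 99.3908 87.1892 68.5061 39.8982 0.0000 0.0000 0.0000 0.0000
step 6: (k=6,j=0): S=28.4226, K−S=93.9374, hold=93.3915 ⇒ V=93.9374 exercise | (k=6,j=1): S=43.5211, K−S=78.8389, hold=78.2931 ⇒ V=78.8389 exercise | (k=6,j=2): S=66.6400, K−S=55.7200, hold=55.1742 ⇒ V=55.7200 exercise | (k=6,j=3): S=102.0400, K−S=20.3200, hold=21.5530 ⇒ V=21.5530 continue | (k=6,j=4): S=156.2449, K−S=0.0000, hold=0.0000 ⇒ V=0.0000 continue | (k=6,j=5): S=239.2441, K−S=0.0000, hold=0.0000 ⇒ V=0.0000 continue | (k=6,j=6): S=366.3334, K−S=0.0000, hold=0.0000 ⇒ V=0.0000 continue  boundary S*=66.6400
step 5: (k=5,j=0): S=35.1708, K−S=87.1892, hold=86.6434 ⇒ V=87.1892 exercise | (k=5,j=1): S=53.8539, K−S=68.5061, hold=67.9602 ⇒ V=68.5061 exercise | (k=5,j=2): S=82.4618, K−S=39.8982, hold=39.9138 ⇒ V=39.9138 continue | (k=5,j=3): S=126.2665, K−S=0.0000, hold=11.6429 ⇒ V=11.6429 continue | (k=5,j=4): S=193.3408, K−S=0.0000, hold=0.0000 ⇒ V=0.0000 continue | (k=5,j=5): S=296.0458, K−S=0.0000, hold=0.0000 ⇒ V=0.0000 continue  boundary S*=53.8539
step 4: (k=4,j=0): S=43.5211, K−S=78.8389, hold=78.2931 ⇒ V=78.8389 exercise | (k=4,j=1): S=66.6400, K−S=55.7200, hold=55.1812 ⇒ V=55.7200 exercise | (k=4,j=2): S=102.0400, K−S=20.3200, hold=26.8628 ⇒ V=26.8628 continue | (k=4,j=3): S=156.2449, K−S=0.0000, hold=6.2895 ⇒ V=6.2895 continue | (k=4,j=4): S=239.2441, K−S=0.0000, hold=0.0000 ⇒ V=0.0000 continue  boundary S*=66.6400
step 3: (k=3,j=0): S=53.8539, K−S=68.5061, hold=67.9602 ⇒ V=68.5061 exercise | (k=3,j=1): S=82.4618, K−S=39.8982, hold=42.3316 ⇒ V=42.3316 continue | (k=3,j=2): S=126.2665, K−S=0.0000, hold=17.3751 ⇒ V=17.3751 continue | (k=3,j=3): S=193.3408, K−S=0.0000, hold=3.3976 ⇒ V=3.3976 continue  boundary S*=53.8539
step 2: (k=2,j=0): S=66.6400, K−S=55.7200, hold=56.2822 ⇒ V=56.2822 continue | (k=2,j=1): S=102.0400, K−S=20.3200, hold=30.7791 ⇒ V=30.7791 continue | (k=2,j=2): S=156.2449, K−S=0.0000, hold=10.9331 ⇒ V=10.9331 continue  boundary S*=-
step 1: (k=1,j=0): S=82.4618, K−S=39.8982, hold=44.4185 ⇒ V=44.4185 continue | (k=1,j=1): S=126.2665, K−S=0.0000, hold=21.6051 ⇒ V=21.6051 continue  boundary S*=-
step 0: (k=0,j=0): S=102.0400, K−S=20.3200, hold=33.8325 ⇒ V=33.8325 continue  boundary S*=-

price = 33.8325
boundary = - - - 53.8539 66.6400 53.8539 66.6400
tree:
33.8325
44.4185 21.6051
56.2822 30.7791 10.9331
68.5061 42.3316 17.3751 3.3976
78.8389 55.7200 26.8628 6.2895 0.0000
87.1892 68.5061 39.9138 11.6429 0.0000 0.0000
93.9374 78.8389 55.7200 21.5530 0.0000 0.0000 0.0000
99.3908 87.1892 68.5061 39.8982 0.0000 0.0000 0.0000 0.0000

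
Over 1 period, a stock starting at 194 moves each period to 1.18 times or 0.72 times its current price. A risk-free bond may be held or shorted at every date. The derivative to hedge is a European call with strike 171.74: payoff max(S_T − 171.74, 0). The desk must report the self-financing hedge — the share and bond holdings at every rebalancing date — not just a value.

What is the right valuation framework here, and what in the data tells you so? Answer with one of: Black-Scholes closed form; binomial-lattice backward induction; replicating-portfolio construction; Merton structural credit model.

framework: replicating-portfolio construction

Key observation: the task asks for the hedge itself — share and bond holdings at every node of the 1-period tree on spot 194 with factors 1.18/0.72 — which is exactly what the replicating-portfolio construction produces.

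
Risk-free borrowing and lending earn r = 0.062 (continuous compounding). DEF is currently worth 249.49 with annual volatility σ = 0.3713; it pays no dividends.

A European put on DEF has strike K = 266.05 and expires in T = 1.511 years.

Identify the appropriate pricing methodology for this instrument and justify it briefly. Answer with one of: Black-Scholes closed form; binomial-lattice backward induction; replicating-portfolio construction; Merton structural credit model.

Key observation: a European-exercise option on DEF struck at 266.05 — a GBM underlying with constant parameters — admits an analytic price: the data contain no early exercise, no discrete tree, no debt structure.

framework: Black-Scholes closed form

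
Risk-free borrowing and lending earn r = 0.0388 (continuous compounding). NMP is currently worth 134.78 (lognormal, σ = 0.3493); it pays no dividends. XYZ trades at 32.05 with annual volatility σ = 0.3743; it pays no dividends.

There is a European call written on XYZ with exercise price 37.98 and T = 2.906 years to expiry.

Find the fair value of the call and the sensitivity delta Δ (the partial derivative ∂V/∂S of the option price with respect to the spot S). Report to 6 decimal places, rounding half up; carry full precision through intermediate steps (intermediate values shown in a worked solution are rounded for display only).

σ√T = 0.3743·√2.906 = 0.638069
d₁ = (ln(S/K) + (r+σ²/2)T) / (σ√T) = (ln(32.05/37.98) + (0.0388+0.3743²/2)·2.906) / 0.638069 = (-0.169763 + 0.316319) / 0.638069 = 0.229687
d₂ = d₁ − σ√T = 0.229687 − 0.638069 = -0.408382
e^{−rT} = 0.893371
N(d₁) = 0.590833,  N(d₂) = 0.341497
Call price V = S·N(d₁) − K·e^{−rT}·N(d₂) = 18.936184 − 11.587068 = 7.349116
Δ = N(d₁) = 0.590833

price = 7.349116
Δ = 0.590833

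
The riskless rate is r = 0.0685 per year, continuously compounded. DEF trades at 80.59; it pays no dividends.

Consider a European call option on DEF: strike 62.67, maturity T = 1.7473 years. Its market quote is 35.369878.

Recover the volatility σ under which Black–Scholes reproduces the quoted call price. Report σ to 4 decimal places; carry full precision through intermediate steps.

sigma = 0.5921

At σ = 0.5921 the Black–Scholes value reproduces the quote:
σ√T = 0.5921·√1.7473 = 0.782670
d₁ = (ln(S/K) + (r+σ²/2)T) / (σ√T) = (ln(80.59/62.67) + (0.0685+0.5921²/2)·1.7473) / 0.782670 = (0.251492 + 0.425976) / 0.782670 = 0.865586
d₂ = d₁ − σ√T = 0.865586 − 0.782670 = 0.082915
e^{−rT} = 0.887195
N(d₁) = 0.806641,  N(d₂) = 0.533041
V = S·N(d₁) − K·e^{−rT}·N(d₂) = 65.007221 − 29.637343 = 35.369878 (matching the quote); vega is positive throughout, so no other σ reproduces this price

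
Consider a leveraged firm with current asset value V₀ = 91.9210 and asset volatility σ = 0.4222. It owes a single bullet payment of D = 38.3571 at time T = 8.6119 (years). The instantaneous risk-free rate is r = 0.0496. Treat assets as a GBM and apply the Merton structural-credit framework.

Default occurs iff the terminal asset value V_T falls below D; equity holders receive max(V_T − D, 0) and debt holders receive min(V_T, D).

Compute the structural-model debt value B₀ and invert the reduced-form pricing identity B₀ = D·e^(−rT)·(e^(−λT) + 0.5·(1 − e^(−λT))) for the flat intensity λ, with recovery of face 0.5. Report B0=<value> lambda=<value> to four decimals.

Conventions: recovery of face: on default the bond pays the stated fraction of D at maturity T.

B0=21.0470 lambda=0.0444

Apply the equity-as-call identities (strike 38.3571, horizon 8.6119 years):
d₁ = [ln(V₀/D) + (r + σ²/2)T] / (σ√T)
   = [ln(91.9210/38.3571) + (0.0496 + 0.5·0.4222²)·8.6119] / (0.4222·√8.6119)
   = [0.873990 + 1.194698] / 1.238990 = 1.669657
d₂ = d₁ − σ√T = 1.669657 − 1.238990 = 0.430667
N(d₁) = 0.952506,  N(d₂) = 0.666645,  e^(−rT) = 0.652366
E₀ = V₀·N(d₁) − D·e^(−rT)·N(d₂)
   = 91.9210·0.952506 − 38.3571·0.652366·0.666645 = 70.873985
B₀ = V₀ − E₀ = 91.9210 − 70.873985 = 21.047015
e^(−λT) = (B₀·e^(rT)/D − 0.5)/(1 − 0.5) = (21.0470·1.532883/38.3571 − 0.5)/0.5 = 0.68222245
λ = −ln(0.68222245)/8.6119 = 0.044404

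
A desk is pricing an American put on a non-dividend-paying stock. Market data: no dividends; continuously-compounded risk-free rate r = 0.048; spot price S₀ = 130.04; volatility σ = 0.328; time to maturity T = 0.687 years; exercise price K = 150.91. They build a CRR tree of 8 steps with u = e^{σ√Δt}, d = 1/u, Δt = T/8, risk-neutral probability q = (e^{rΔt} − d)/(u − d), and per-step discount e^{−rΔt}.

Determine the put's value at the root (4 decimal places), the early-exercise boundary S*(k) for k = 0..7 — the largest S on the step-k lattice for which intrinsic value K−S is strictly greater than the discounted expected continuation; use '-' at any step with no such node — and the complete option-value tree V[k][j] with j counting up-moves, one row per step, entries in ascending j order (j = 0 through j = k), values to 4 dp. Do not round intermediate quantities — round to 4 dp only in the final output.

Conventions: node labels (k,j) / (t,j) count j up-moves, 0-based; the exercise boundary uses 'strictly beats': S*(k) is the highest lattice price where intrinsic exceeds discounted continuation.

price = 25.4508
boundary = - - 107.2975 97.4643 107.2975 118.1227 107.2975 118.1227
tree:
25.4508
33.8732 17.1532
43.6125 24.3149 10.0603
53.4457 33.2437 15.4962 4.6521
62.3777 43.6125 23.0444 7.9990 1.3095
70.4911 53.4457 32.7873 13.3925 2.6164 0.0000
77.8610 62.3777 43.6125 21.5843 5.2277 0.0000 0.0000
84.5555 70.4911 53.4457 32.7873 10.4452 0.0000 0.0000 0.0000
90.6364 77.8610 62.3777 43.6125 20.8700 0.0000 0.0000 0.0000 0.0000

Δt=0.08588  u=1.10089  d=0.90836  q=0.49744  discount=0.99589
step 8 (expiry): payoffs max(K−S,0) = 90.6364 77.8610 62.3777 43.6125 20.8700 0.0000 0.0000 0.0000 0.0000
step 7: (k=7,j=0): S=66.3545, K−S=84.5555, hold=83.9347 ⇒ V=84.5555 exercise | (k=7,j=1): S=80.4189, K−S=70.4911, hold=69.8703 ⇒ V=70.4911 exercise | (k=7,j=2): S=97.4643, K−S=53.4457, hold=52.8249 ⇒ V=53.4457 exercise | (k=7,j=3): S=118.1227, K−S=32.7873, hold=32.1666 ⇒ V=32.7873 exercise | (k=7,j=4): S=143.1597, K−S=7.7503, hold=10.4452 ⇒ V=10.4452 continue | (k=7,j=5): S=173.5035, K−S=0.0000, hold=0.0000 ⇒ V=0.0000 continue | (k=7,j=6): S=210.2789, K−S=0.0000, hold=0.0000 ⇒ V=0.0000 continue | (k=7,j=7): S=254.8492, K−S=0.0000, hold=0.0000 ⇒ V=0.0000 continue  boundary S*=118.1227
step 6: (k=6,j=0): S=73.0490, K−S=77.8610, hold=77.2402 ⇒ V=77.8610 exercise | (k=6,j=1): S=88.5323, K−S=62.3777, hold=61.7569 ⇒ V=62.3777 exercise | (k=6,j=2): S=107.2975, K−S=43.6125, hold=42.9918 ⇒ V=43.6125 exercise | (k=6,j=3): S=130.0400, K−S=20.8700, hold=21.5843 ⇒ V=21.5843 continue | (k=6,j=4): S=157.6030, K−S=0.0000, hold=5.2277 ⇒ V=5.2277 continue | (k=6,j=5): S=191.0082, K−S=0.0000, hold=0.0000 ⇒ V=0.0000 continue | (k=6,j=6): S=231.4939, K−S=0.0000, hold=0.0000 ⇒ V=0.0000 continue  boundary S*=107.2975
step 5: (k=5,j=0): S=80.4189, K−S=70.4911, hold=69.8703 ⇒ V=70.4911 exercise | (k=5,j=1): S=97.4643, K−S=53.4457, hold=52.8249 ⇒ V=53.4457 exercise | (k=5,j=2): S=118.1227, K−S=32.7873, hold=32.5204 ⇒ V=32.7873 exercise | (k=5,j=3): S=143.1597, K−S=7.7503, hold=13.3925 ⇒ V=13.3925 continue | (k=5,j=4): S=173.5035, K−S=0.0000, hold=2.6164 ⇒ V=2.6164 continue | (k=5,j=5): S=210.2789, K−S=0.0000, hold=0.0000 ⇒ V=0.0000 continue  boundary S*=118.1227
step 4: (k=4,j=0): S=88.5323, K−S=62.3777, hold=61.7569 ⇒ V=62.3777 exercise | (k=4,j=1): S=107.2975, K−S=43.6125, hold=42.9918 ⇒ V=43.6125 exercise | (k=4,j=2): S=130.0400, K−S=20.8700, hold=23.0444 ⇒ V=23.0444 continue | (k=4,j=3): S=157.6030, K−S=0.0000, hold=7.9990 ⇒ V=7.9990 continue | (k=4,j=4): S=191.0082, K−S=0.0000, hold=1.3095 ⇒ V=1.3095 continue  boundary S*=107.2975
step 3: (k=3,j=0): S=97.4643, K−S=53.4457, hold=52.8249 ⇒ V=53.4457 exercise | (k=3,j=1): S=118.1227, K−S=32.7873, hold=33.2437 ⇒ V=33.2437 continue | (k=3,j=2): S=143.1597, K−S=7.7503, hold=15.4962 ⇒ V=15.4962 continue | (k=3,j=3): S=173.5035, K−S=0.0000, hold=4.6521 ⇒ V=4.6521 continue  boundary S*=97.4643
step 2: (k=2,j=0): S=107.2975, K−S=43.6125, hold=43.2179 ⇒ V=43.6125 exercise | (k=2,j=1): S=130.0400, K−S=20.8700, hold=24.3149 ⇒ V=24.3149 continue | (k=2,j=2): S=157.6030, K−S=0.0000, hold=10.0603 ⇒ V=10.0603 continue  boundary S*=107.2975
step 1: (k=1,j=0): S=118.1227, K−S=32.7873, hold=33.8732 ⇒ V=33.8732 continue | (k=1,j=1): S=143.1597, K−S=7.7503, hold=17.1532 ⇒ V=17.1532 continue  boundary S*=-
step 0: (k=0,j=0): S=130.0400, K−S=20.8700, hold=25.4508 ⇒ V=25.4508 continue  boundary S*=-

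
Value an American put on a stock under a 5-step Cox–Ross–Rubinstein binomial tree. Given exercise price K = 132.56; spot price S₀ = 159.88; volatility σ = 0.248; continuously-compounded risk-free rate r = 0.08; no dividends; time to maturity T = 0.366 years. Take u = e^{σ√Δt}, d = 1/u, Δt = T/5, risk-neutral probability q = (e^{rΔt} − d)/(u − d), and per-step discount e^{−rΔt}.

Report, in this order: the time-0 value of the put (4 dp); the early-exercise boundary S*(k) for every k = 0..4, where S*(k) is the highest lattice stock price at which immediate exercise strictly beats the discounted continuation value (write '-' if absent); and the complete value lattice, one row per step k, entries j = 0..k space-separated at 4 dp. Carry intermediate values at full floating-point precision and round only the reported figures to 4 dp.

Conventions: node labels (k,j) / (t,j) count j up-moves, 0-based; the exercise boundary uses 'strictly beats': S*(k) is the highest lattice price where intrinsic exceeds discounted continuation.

price = 0.6921
boundary = - - - - 122.2457
tree:
0.6921
1.3719 0.0895
2.7052 0.1904 0.0000
5.3015 0.4048 0.0000 0.0000
10.3143 0.8608 0.0000 0.0000 0.0000
18.2476 1.8305 0.0000 0.0000 0.0000 0.0000

Δt=0.07320, u=1.06940, d=0.93510, q=0.52696, disc=e^(-rΔt)=0.99416
k=5 terminal: V=max(K-S,0) → 18.2476 1.8305 0.0000 0.0000 0.0000 0.0000
k=4: j=0 S=122.2457 intr=10.3143 cont=9.5403 V=10.3143[EX]; j=1 S=139.8022 intr=0.0000 cont=0.8608 V=0.8608[hold]; j=2 S=159.8800 intr=0.0000 cont=0.0000 V=0.0000[hold]; j=3 S=182.8413 intr=0.0000 cont=0.0000 V=0.0000[hold]; j=4 S=209.1003 intr=0.0000 cont=0.0000 V=0.0000[hold]  S*(4)=122.2457
k=3: j=0 S=130.7295 intr=1.8305 cont=5.3015 V=5.3015[hold]; j=1 S=149.5044 intr=0.0000 cont=0.4048 V=0.4048[hold]; j=2 S=170.9757 intr=0.0000 cont=0.0000 V=0.0000[hold]; j=3 S=195.5305 intr=0.0000 cont=0.0000 V=0.0000[hold]  S*(3)=-
k=2: j=0 S=139.8022 intr=0.0000 cont=2.7052 V=2.7052[hold]; j=1 S=159.8800 intr=0.0000 cont=0.1904 V=0.1904[hold]; j=2 S=182.8413 intr=0.0000 cont=0.0000 V=0.0000[hold]  S*(2)=-
k=1: j=0 S=149.5044 intr=0.0000 cont=1.3719 V=1.3719[hold]; j=1 S=170.9757 intr=0.0000 cont=0.0895 V=0.0895[hold]  S*(1)=-
k=0: j=0 S=159.8800 intr=0.0000 cont=0.6921 V=0.6921[hold]  S*(0)=-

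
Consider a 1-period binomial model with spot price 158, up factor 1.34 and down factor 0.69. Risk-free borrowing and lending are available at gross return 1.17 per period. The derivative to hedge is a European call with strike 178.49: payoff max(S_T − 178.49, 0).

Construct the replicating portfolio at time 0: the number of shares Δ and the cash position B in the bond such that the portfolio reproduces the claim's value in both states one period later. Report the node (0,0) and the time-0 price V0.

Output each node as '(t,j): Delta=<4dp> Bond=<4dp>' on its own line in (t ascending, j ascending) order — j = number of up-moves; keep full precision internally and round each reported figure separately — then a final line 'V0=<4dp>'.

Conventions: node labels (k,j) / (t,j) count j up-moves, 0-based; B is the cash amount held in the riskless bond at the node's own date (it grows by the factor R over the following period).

(0,0): Delta=0.3236 Bond=-30.1495
V0=20.9736

Since d<R<u, set p* = (R−d)/(u−d) = 0.7385; price each node as the discounted p*-expectation of its children.
Expiry values: V(1,0)=0.0000, V(1,1)=33.2300
(0,0): S=158.0000. Δ = (V_up−V_dn)/(S_up−S_dn) = (33.2300−0.0000)/(211.7200−109.0200) = 0.3236. V = [p*·33.2300 + (1−p*)·0.0000]/1.17 = 20.9736. B = V − Δ·S = -30.1495.
Verification: the root portfolio costs Δ(0,0)·S0 + B(0,0) = 20.9736, matching V0.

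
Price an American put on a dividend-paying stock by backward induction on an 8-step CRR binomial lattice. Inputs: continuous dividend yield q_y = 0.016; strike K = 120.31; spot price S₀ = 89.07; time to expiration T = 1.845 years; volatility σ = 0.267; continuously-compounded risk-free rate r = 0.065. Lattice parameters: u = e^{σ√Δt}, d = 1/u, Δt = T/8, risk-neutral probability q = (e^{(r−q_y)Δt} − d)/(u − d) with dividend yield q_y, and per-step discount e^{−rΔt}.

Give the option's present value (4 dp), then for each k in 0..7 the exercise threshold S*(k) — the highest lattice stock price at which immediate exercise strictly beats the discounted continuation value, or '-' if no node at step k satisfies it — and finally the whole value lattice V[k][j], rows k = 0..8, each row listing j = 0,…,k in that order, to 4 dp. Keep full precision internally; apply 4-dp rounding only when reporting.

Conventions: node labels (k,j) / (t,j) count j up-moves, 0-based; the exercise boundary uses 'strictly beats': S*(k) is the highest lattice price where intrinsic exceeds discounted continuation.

price = 31.3211
boundary = - 78.3511 89.0700 78.3511 89.0700 78.3511 89.0700 101.2553
tree:
31.3211
41.9589 22.1130
51.3879 31.2400 14.0723
59.6821 41.9589 21.3563 7.5498
66.9782 51.3879 31.2400 12.5726 2.9886
73.3963 59.6821 41.9589 20.2693 5.6128 0.5773
79.0420 66.9782 51.3879 31.2400 10.4183 1.2014 0.0000
84.0083 73.3963 59.6821 41.9589 19.0547 2.5000 0.0000 0.0000
88.3769 79.0420 66.9782 51.3879 31.2400 5.2024 0.0000 0.0000 0.0000

Δt=0.23062, u=1.13681, d=0.87966, q=0.51218, disc=e^(-rΔt)=0.98512
k=8 terminal: V=max(K-S,0) → 88.3769 79.0420 66.9782 51.3879 31.2400 5.2024 0.0000 0.0000 0.0000
k=7: j=0 S=36.3017 intr=84.0083 cont=82.3519 V=84.0083[EX]; j=1 S=46.9137 intr=73.3963 cont=71.7790 V=73.3963[EX]; j=2 S=60.6279 intr=59.6821 cont=58.1154 V=59.6821[EX]; j=3 S=78.3511 intr=41.9589 cont=40.4574 V=41.9589[EX]; j=4 S=101.2553 intr=19.0547 cont=17.6376 V=19.0547[EX]; j=5 S=130.8551 intr=0.0000 cont=2.5000 V=2.5000[hold]; j=6 S=169.1076 intr=0.0000 cont=0.0000 V=0.0000[hold]; j=7 S=218.5425 intr=0.0000 cont=0.0000 V=0.0000[hold]  S*(7)=101.2553
k=6: j=0 S=41.2680 intr=79.0420 cont=77.4039 V=79.0420[EX]; j=1 S=53.3318 intr=66.9782 cont=65.3846 V=66.9782[EX]; j=2 S=68.9221 intr=51.3879 cont=49.8516 V=51.3879[EX]; j=3 S=89.0700 intr=31.2400 cont=29.7780 V=31.2400[EX]; j=4 S=115.1076 intr=5.2024 cont=10.4183 V=10.4183[hold]; j=5 S=148.7568 intr=0.0000 cont=1.2014 V=1.2014[hold]; j=6 S=192.2426 intr=0.0000 cont=0.0000 V=0.0000[hold]  S*(6)=89.0700
k=5: j=0 S=46.9137 intr=73.3963 cont=71.7790 V=73.3963[EX]; j=1 S=60.6279 intr=59.6821 cont=58.1154 V=59.6821[EX]; j=2 S=78.3511 intr=41.9589 cont=40.4574 V=41.9589[EX]; j=3 S=101.2553 intr=19.0547 cont=20.2693 V=20.2693[hold]; j=4 S=130.8551 intr=0.0000 cont=5.6128 V=5.6128[hold]; j=5 S=169.1076 intr=0.0000 cont=0.5773 V=0.5773[hold]  S*(5)=78.3511
k=4: j=0 S=53.3318 intr=66.9782 cont=65.3846 V=66.9782[EX]; j=1 S=68.9221 intr=51.3879 cont=49.8516 V=51.3879[EX]; j=2 S=89.0700 intr=31.2400 cont=30.3909 V=31.2400[EX]; j=3 S=115.1076 intr=5.2024 cont=12.5726 V=12.5726[hold]; j=4 S=148.7568 intr=0.0000 cont=2.9886 V=2.9886[hold]  S*(4)=89.0700
k=3: j=0 S=60.6279 intr=59.6821 cont=58.1154 V=59.6821[EX]; j=1 S=78.3511 intr=41.9589 cont=40.4574 V=41.9589[EX]; j=2 S=101.2553 intr=19.0547 cont=21.3563 V=21.3563[hold]; j=3 S=130.8551 intr=0.0000 cont=7.5498 V=7.5498[hold]  S*(3)=78.3511
k=2: j=0 S=68.9221 intr=51.3879 cont=49.8516 V=51.3879[EX]; j=1 S=89.0700 intr=31.2400 cont=30.9393 V=31.2400[EX]; j=2 S=115.1076 intr=5.2024 cont=14.0723 V=14.0723[hold]  S*(2)=89.0700
k=1: j=0 S=78.3511 intr=41.9589 cont=40.4574 V=41.9589[EX]; j=1 S=101.2553 intr=19.0547 cont=22.1130 V=22.1130[hold]  S*(1)=78.3511
k=0: j=0 S=89.0700 intr=31.2400 cont=31.3211 V=31.3211[hold]  S*(0)=-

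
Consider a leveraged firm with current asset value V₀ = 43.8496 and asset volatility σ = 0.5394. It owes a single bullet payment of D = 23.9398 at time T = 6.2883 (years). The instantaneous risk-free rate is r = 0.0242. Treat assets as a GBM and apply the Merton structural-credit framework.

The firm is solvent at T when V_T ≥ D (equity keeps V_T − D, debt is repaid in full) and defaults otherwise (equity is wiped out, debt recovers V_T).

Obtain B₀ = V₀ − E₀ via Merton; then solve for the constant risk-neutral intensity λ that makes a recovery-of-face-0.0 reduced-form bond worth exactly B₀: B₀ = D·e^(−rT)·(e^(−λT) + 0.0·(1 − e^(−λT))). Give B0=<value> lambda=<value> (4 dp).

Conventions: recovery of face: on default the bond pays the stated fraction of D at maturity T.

Apply the equity-as-call identities (strike 23.9398, horizon 6.2883 years):
d₁ = [ln(V₀/D) + (r + σ²/2)T] / (σ√T)
   = [ln(43.8496/23.9398) + (0.0242 + 0.5·0.5394²)·6.2883] / (0.5394·√6.2883)
   = [0.605223 + 1.066975] / 1.352625 = 1.236261
d₂ = d₁ − σ√T = 1.236261 − 1.352625 = -0.116365
N(d₁) = 0.891819,  N(d₂) = 0.453682,  e^(−rT) = 0.858836
E₀ = V₀·N(d₁) − D·e^(−rT)·N(d₂)
   = 43.8496·0.891819 − 23.9398·0.858836·0.453682 = 29.778049
B₀ = V₀ − E₀ = 43.8496 − 29.778049 = 14.071551
e^(−λT) = (B₀·e^(rT)/D − 0)/(1 − 0) = (14.0716·1.164366/23.9398 − 0)/1 = 0.68440399
λ = −ln(0.68440399)/6.2883 = 0.060304

B0=14.0716 lambda=0.0603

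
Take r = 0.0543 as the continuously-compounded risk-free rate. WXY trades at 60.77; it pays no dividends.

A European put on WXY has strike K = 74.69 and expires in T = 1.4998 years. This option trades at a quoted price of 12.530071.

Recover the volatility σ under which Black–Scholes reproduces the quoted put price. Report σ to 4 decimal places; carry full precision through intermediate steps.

sigma = 0.2488

At σ = 0.2488 the Black–Scholes value reproduces the quote:
σ√T = 0.2488·√1.4998 = 0.304696
d₁ = (ln(S/K) + (r+σ²/2)T) / (σ√T) = (ln(60.77/74.69) + (0.0543+0.2488²/2)·1.4998) / 0.304696 = (-0.206250 + 0.127859) / 0.304696 = -0.257276
d₂ = d₁ − σ√T = -0.257276 − 0.304696 = -0.561972
e^{−rT} = 0.921789
N(−d₁) = 0.601517,  N(−d₂) = 0.712932
V = K·e^{−rT}·N(−d₂) − S·N(−d₁) = 49.084261 − 36.554190 = 12.530071 (equal to the quote); since ∂V/∂σ > 0 for all σ, the implied volatility is unique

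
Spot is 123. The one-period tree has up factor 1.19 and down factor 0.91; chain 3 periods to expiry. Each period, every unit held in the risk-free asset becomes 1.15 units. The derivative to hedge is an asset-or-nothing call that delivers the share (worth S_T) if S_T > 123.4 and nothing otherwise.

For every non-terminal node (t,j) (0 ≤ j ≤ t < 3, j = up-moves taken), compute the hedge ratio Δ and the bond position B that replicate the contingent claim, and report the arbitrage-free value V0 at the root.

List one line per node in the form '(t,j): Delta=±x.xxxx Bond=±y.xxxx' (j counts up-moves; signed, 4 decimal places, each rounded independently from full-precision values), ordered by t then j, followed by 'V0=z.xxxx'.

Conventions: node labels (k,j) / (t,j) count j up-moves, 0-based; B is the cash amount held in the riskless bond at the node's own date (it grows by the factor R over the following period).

(0,0): Delta=1.6389 Bond=-82.9498
(1,0): Delta=3.7696 Bond=-333.8730
(1,1): Delta=1.3674 Bond=-55.6455
(2,0): Delta=0.0000 Bond=0.0000
(2,1): Delta=4.2500 Bond=-447.9463
(2,2): Delta=1.0000 Bond=0.0000
V0=118.6400

Arbitrage-free pricing uses the up-move probability p* = (R−d)/(u−d) = 0.8571, discounting each step at R = 1.15.
Expiry values: V(3,0)=0.0000, V(3,1)=0.0000, V(3,2)=158.5041, V(3,3)=207.2746
  t=2,j=0: stock 101.8563 → up 121.2090 (V=0.0000), down 92.6892 (V=0.0000). Price 0.0000; hedge Δ=0.0000, bond B=0.0000.
  t=2,j=1: stock 133.1967 → up 158.5041 (V=158.5041), down 121.2090 (V=0.0000). Price 118.1397; hedge Δ=4.2500, bond B=-447.9463.
  t=2,j=2: stock 174.1803 → up 207.2746 (V=207.2746), down 158.5041 (V=158.5041). Price 174.1803; hedge Δ=1.0000, bond B=0.0000.
  t=1,j=0: stock 111.9300 → up 133.1967 (V=118.1397), down 101.8563 (V=0.0000). Price 88.0544; hedge Δ=3.7696, bond B=-333.8730.
  t=1,j=1: stock 146.3700 → up 174.1803 (V=174.1803), down 133.1967 (V=118.1397). Price 144.4996; hedge Δ=1.3674, bond B=-55.6455.
  t=0,j=0: stock 123.0000 → up 146.3700 (V=144.4996), down 111.9300 (V=88.0544). Price 118.6400; hedge Δ=1.6389, bond B=-82.9498.
Verification: the root portfolio costs Δ(0,0)·S0 + B(0,0) = 118.6400, matching V0.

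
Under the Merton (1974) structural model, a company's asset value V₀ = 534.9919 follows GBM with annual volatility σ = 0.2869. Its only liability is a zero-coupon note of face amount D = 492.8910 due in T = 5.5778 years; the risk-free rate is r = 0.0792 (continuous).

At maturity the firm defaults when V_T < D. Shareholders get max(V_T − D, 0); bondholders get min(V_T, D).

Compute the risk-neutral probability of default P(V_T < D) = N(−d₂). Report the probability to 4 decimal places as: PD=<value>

Apply the equity-as-call identities (strike 492.8910, horizon 5.5778 years):
d₁ = [ln(V₀/D) + (r + σ²/2)T] / (σ√T)
   = [ln(534.9919/492.8910) + (0.0792 + 0.5·0.2869²)·5.5778] / (0.2869·√5.5778)
   = [0.081964 + 0.671321] / 0.677582 = 1.111724
d₂ = d₁ − σ√T = 1.111724 − 0.677582 = 0.434141
risk-neutral PD = N(−d₂) = N(-0.434141) = 0.332093

PD=0.3321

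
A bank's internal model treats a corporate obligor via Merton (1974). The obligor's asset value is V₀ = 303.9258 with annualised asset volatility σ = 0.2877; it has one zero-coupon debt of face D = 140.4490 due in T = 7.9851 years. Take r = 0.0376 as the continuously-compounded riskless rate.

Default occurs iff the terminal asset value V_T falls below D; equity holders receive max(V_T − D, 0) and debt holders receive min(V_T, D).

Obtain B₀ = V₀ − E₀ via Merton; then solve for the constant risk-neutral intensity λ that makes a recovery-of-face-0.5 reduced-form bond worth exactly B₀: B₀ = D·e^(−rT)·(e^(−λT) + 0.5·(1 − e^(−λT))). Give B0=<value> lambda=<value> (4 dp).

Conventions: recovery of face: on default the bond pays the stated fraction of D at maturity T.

B0=98.0518 lambda=0.0153

Equity is a call on the firm's assets struck at D = 140.4490:
d₁ = [ln(V₀/D) + (r + σ²/2)T] / (σ√T)
   = [ln(303.9258/140.4490) + (0.0376 + 0.5·0.2877²)·7.9851] / (0.2877·√7.9851)
   = [0.771939 + 0.630708] / 0.812980 = 1.725315
d₂ = d₁ − σ√T = 1.725315 − 0.812980 = 0.912335
N(d₁) = 0.957765,  N(d₂) = 0.819204,  e^(−rT) = 0.740641
E₀ = V₀·N(d₁) − D·e^(−rT)·N(d₂)
   = 303.9258·0.957765 − 140.4490·0.740641·0.819204 = 205.873983
B₀ = V₀ − E₀ = 303.9258 − 205.873983 = 98.051817
e^(−λT) = (B₀·e^(rT)/D − 0.5)/(1 − 0.5) = (98.0518·1.350182/140.4490 − 0.5)/0.5 = 0.88520849
λ = −ln(0.88520849)/7.9851 = 0.015270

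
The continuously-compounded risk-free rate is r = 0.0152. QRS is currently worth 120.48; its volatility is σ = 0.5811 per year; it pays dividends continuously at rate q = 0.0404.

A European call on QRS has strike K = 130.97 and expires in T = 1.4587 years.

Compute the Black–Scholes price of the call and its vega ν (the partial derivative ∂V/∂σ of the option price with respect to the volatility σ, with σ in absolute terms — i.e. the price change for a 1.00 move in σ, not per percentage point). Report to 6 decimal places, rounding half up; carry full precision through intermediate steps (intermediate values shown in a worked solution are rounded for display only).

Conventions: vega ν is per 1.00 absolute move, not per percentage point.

price = 26.361377
ν = 53.853132

σ√T = 0.5811·√1.4587 = 0.701833
d₁ = (ln(S/K) + (r−q+σ²/2)T) / (σ√T) = (ln(120.48/130.97) + (0.0152−0.0404+0.5811²/2)·1.4587) / 0.701833 = (-0.083485 + 0.209526) / 0.701833 = 0.179588
d₂ = d₁ − σ√T = 0.179588 − 0.701833 = -0.522245
e^{−rT} = 0.978072
e^{−qT} = 0.942771
N(d₁) = 0.571262,  N(d₂) = 0.300750
Call price V = S·e^{−qT}·N(d₁) − K·e^{−rT}·N(d₂) = 64.886866 − 38.525489 = 26.361377
φ(d₁) = (1/√(2π))·e^{−d₁²/2} = 0.392561
ν = S·e^{−qT}·φ(d₁)·√T = 53.853132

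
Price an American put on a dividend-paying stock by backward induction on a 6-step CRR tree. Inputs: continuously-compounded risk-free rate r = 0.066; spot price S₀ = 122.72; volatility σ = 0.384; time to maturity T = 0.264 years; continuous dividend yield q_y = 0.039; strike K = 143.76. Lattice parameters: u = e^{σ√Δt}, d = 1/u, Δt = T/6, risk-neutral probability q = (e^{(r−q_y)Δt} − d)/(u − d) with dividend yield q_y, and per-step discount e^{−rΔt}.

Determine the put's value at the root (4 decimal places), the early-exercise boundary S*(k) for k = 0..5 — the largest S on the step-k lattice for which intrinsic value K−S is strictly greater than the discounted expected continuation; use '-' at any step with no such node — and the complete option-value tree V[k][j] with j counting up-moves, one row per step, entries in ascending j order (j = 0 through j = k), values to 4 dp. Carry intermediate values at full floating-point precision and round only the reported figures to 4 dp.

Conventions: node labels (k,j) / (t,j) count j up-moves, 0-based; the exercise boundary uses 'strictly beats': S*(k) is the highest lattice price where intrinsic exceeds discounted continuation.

price = 23.2130
boundary = - - 104.4604 113.2227 122.7200 113.2227
tree:
23.2130
30.8475 15.3173
39.2996 22.1370 8.2319
47.3838 30.5373 13.4290 2.8119
54.8423 39.2996 21.0400 5.4998 0.0000
61.7236 47.3838 30.5373 10.7571 0.0000 0.0000
68.0724 54.8423 39.2996 21.0400 0.0000 0.0000 0.0000

params: Δt=0.04400 u=1.08388 d=0.92261 q=0.48724 e^(-rΔt)=0.99710
t_6 payoffs: 68.0724 54.8423 39.2996 21.0400 0.0000 0.0000 0.0000
t_5: node(5,0) S=82.0364 payoff=61.7236 vs cont=61.4474 → 61.7236 [stop]  node(5,1) S=96.3762 payoff=47.3838 vs cont=47.1321 → 47.3838 [stop]  node(5,2) S=113.2227 payoff=30.5373 vs cont=30.3145 → 30.5373 [stop]  node(5,3) S=133.0139 payoff=10.7461 vs cont=10.7571 → 10.7571 [wait]  node(5,4) S=156.2646 payoff=0.0000 vs cont=0.0000 → 0.0000 [wait]  node(5,5) S=183.5795 payoff=0.0000 vs cont=0.0000 → 0.0000 [wait]  ⇒ S*(5)=113.2227
t_4: node(4,0) S=88.9177 payoff=54.8423 vs cont=54.5779 → 54.8423 [stop]  node(4,1) S=104.4604 payoff=39.2996 vs cont=39.0618 → 39.2996 [stop]  node(4,2) S=122.7200 payoff=21.0400 vs cont=20.8389 → 21.0400 [stop]  node(4,3) S=144.1713 payoff=0.0000 vs cont=5.4998 → 5.4998 [wait]  node(4,4) S=169.3723 payoff=0.0000 vs cont=0.0000 → 0.0000 [wait]  ⇒ S*(4)=122.7200
t_3: node(3,0) S=96.3762 payoff=47.3838 vs cont=47.1321 → 47.3838 [stop]  node(3,1) S=113.2227 payoff=30.5373 vs cont=30.3145 → 30.5373 [stop]  node(3,2) S=133.0139 payoff=10.7461 vs cont=13.4290 → 13.4290 [wait]  node(3,3) S=156.2646 payoff=0.0000 vs cont=2.8119 → 2.8119 [wait]  ⇒ S*(3)=113.2227
t_2: node(2,0) S=104.4604 payoff=39.2996 vs cont=39.0618 → 39.2996 [stop]  node(2,1) S=122.7200 payoff=21.0400 vs cont=22.1370 → 22.1370 [wait]  node(2,2) S=144.1713 payoff=0.0000 vs cont=8.2319 → 8.2319 [wait]  ⇒ S*(2)=104.4604
t_1: node(1,0) S=113.2227 payoff=30.5373 vs cont=30.8475 → 30.8475 [wait]  node(1,1) S=133.0139 payoff=10.7461 vs cont=15.3173 → 15.3173 [wait]  ⇒ S*(1)=-
t_0: node(0,0) S=122.7200 payoff=21.0400 vs cont=23.2130 → 23.2130 [wait]  ⇒ S*(0)=-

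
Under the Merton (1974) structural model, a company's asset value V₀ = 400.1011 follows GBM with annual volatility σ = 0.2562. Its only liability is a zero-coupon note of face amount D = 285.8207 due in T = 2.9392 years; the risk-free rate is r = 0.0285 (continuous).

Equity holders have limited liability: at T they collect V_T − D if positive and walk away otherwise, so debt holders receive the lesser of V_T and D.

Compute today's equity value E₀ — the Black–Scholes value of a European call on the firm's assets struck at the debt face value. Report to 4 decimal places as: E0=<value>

E0=149.9387

Equity is a call on the firm's assets struck at D = 285.8207:
d₁ = [ln(V₀/D) + (r + σ²/2)T] / (σ√T)
   = [ln(400.1011/285.8207) + (0.0285 + 0.5·0.2562²)·2.9392] / (0.2562·√2.9392)
   = [0.336353 + 0.180229] / 0.439232 = 1.176104
d₂ = d₁ − σ√T = 1.176104 − 0.439232 = 0.736872
N(d₁) = 0.880223,  N(d₂) = 0.769400,  e^(−rT) = 0.919645
E₀ = V₀·N(d₁) − D·e^(−rT)·N(d₂)
   = 400.1011·0.880223 − 285.8207·0.919645·0.769400 = 149.938715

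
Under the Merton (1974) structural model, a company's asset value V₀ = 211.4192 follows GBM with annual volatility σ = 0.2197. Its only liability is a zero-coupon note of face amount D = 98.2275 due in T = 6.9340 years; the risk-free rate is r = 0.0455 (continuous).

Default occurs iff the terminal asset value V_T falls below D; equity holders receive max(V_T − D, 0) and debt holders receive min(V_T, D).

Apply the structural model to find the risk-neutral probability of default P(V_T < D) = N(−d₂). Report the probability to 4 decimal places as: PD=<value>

Work the structural quantities from V₀ = 211.4192 against face 98.2275:
d₁ = [ln(V₀/D) + (r + σ²/2)T] / (σ√T)
   = [ln(211.4192/98.2275) + (0.0455 + 0.5·0.2197²)·6.9340] / (0.2197·√6.9340)
   = [0.766557 + 0.482842] / 0.578525 = 2.159629
d₂ = d₁ − σ√T = 2.159629 − 0.578525 = 1.581105
risk-neutral PD = N(−d₂) = N(-1.581105) = 0.056927

PD=0.0569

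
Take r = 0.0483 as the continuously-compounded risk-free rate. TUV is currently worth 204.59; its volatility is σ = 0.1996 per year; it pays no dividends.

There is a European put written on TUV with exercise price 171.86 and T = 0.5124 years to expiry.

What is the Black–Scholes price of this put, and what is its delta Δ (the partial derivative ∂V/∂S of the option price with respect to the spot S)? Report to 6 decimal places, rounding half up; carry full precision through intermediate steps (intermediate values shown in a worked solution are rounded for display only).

price = 0.982866
Δ = -0.071491

σ√T = 0.1996·√0.5124 = 0.142878
d₁ = (ln(S/K) + (r+σ²/2)T) / (σ√T) = (ln(204.59/171.86) + (0.0483+0.1996²/2)·0.5124) / 0.142878 = (0.174328 + 0.034956) / 0.142878 = 1.464773
d₂ = d₁ − σ√T = 1.464773 − 0.142878 = 1.321895
e^{−rT} = 0.975555
N(−d₁) = 0.071491,  N(−d₂) = 0.093101
Put price V = K·e^{−rT}·N(−d₂) − S·N(−d₁) = 15.609289 − 14.626423 = 0.982866
Δ = −N(−d₁) = -0.071491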